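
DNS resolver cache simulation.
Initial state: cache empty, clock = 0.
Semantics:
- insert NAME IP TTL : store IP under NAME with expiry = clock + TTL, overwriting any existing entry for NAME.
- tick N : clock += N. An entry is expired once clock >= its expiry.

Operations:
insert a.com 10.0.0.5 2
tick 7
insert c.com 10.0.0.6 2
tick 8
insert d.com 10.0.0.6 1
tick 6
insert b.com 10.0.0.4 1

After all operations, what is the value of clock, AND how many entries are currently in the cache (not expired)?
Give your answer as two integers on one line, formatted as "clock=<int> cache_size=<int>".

Op 1: insert a.com -> 10.0.0.5 (expiry=0+2=2). clock=0
Op 2: tick 7 -> clock=7. purged={a.com}
Op 3: insert c.com -> 10.0.0.6 (expiry=7+2=9). clock=7
Op 4: tick 8 -> clock=15. purged={c.com}
Op 5: insert d.com -> 10.0.0.6 (expiry=15+1=16). clock=15
Op 6: tick 6 -> clock=21. purged={d.com}
Op 7: insert b.com -> 10.0.0.4 (expiry=21+1=22). clock=21
Final clock = 21
Final cache (unexpired): {b.com} -> size=1

Answer: clock=21 cache_size=1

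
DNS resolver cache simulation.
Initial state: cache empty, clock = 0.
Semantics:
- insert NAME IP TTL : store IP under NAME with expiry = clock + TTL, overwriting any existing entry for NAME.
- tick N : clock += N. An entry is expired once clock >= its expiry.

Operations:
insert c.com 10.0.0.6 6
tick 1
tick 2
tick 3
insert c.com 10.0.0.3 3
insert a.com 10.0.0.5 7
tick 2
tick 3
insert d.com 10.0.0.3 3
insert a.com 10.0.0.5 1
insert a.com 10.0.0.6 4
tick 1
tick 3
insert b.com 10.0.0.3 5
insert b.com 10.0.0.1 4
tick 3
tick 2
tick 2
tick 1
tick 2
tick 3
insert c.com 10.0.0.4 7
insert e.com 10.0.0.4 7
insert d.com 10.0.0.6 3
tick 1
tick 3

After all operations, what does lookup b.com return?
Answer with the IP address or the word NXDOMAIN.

Answer: NXDOMAIN

Derivation:
Op 1: insert c.com -> 10.0.0.6 (expiry=0+6=6). clock=0
Op 2: tick 1 -> clock=1.
Op 3: tick 2 -> clock=3.
Op 4: tick 3 -> clock=6. purged={c.com}
Op 5: insert c.com -> 10.0.0.3 (expiry=6+3=9). clock=6
Op 6: insert a.com -> 10.0.0.5 (expiry=6+7=13). clock=6
Op 7: tick 2 -> clock=8.
Op 8: tick 3 -> clock=11. purged={c.com}
Op 9: insert d.com -> 10.0.0.3 (expiry=11+3=14). clock=11
Op 10: insert a.com -> 10.0.0.5 (expiry=11+1=12). clock=11
Op 11: insert a.com -> 10.0.0.6 (expiry=11+4=15). clock=11
Op 12: tick 1 -> clock=12.
Op 13: tick 3 -> clock=15. purged={a.com,d.com}
Op 14: insert b.com -> 10.0.0.3 (expiry=15+5=20). clock=15
Op 15: insert b.com -> 10.0.0.1 (expiry=15+4=19). clock=15
Op 16: tick 3 -> clock=18.
Op 17: tick 2 -> clock=20. purged={b.com}
Op 18: tick 2 -> clock=22.
Op 19: tick 1 -> clock=23.
Op 20: tick 2 -> clock=25.
Op 21: tick 3 -> clock=28.
Op 22: insert c.com -> 10.0.0.4 (expiry=28+7=35). clock=28
Op 23: insert e.com -> 10.0.0.4 (expiry=28+7=35). clock=28
Op 24: insert d.com -> 10.0.0.6 (expiry=28+3=31). clock=28
Op 25: tick 1 -> clock=29.
Op 26: tick 3 -> clock=32. purged={d.com}
lookup b.com: not in cache (expired or never inserted)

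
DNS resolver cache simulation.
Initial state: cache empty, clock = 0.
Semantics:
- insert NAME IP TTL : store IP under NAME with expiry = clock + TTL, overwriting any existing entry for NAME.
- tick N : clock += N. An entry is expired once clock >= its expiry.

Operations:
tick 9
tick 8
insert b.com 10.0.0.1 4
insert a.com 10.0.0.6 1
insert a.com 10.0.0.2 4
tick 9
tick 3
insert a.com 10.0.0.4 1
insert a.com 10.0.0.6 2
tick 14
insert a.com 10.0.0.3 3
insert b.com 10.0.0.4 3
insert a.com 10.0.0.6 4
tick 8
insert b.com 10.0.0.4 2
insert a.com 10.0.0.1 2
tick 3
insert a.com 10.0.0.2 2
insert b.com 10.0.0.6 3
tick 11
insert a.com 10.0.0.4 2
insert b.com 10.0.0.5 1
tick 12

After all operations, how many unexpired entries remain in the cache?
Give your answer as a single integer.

Answer: 0

Derivation:
Op 1: tick 9 -> clock=9.
Op 2: tick 8 -> clock=17.
Op 3: insert b.com -> 10.0.0.1 (expiry=17+4=21). clock=17
Op 4: insert a.com -> 10.0.0.6 (expiry=17+1=18). clock=17
Op 5: insert a.com -> 10.0.0.2 (expiry=17+4=21). clock=17
Op 6: tick 9 -> clock=26. purged={a.com,b.com}
Op 7: tick 3 -> clock=29.
Op 8: insert a.com -> 10.0.0.4 (expiry=29+1=30). clock=29
Op 9: insert a.com -> 10.0.0.6 (expiry=29+2=31). clock=29
Op 10: tick 14 -> clock=43. purged={a.com}
Op 11: insert a.com -> 10.0.0.3 (expiry=43+3=46). clock=43
Op 12: insert b.com -> 10.0.0.4 (expiry=43+3=46). clock=43
Op 13: insert a.com -> 10.0.0.6 (expiry=43+4=47). clock=43
Op 14: tick 8 -> clock=51. purged={a.com,b.com}
Op 15: insert b.com -> 10.0.0.4 (expiry=51+2=53). clock=51
Op 16: insert a.com -> 10.0.0.1 (expiry=51+2=53). clock=51
Op 17: tick 3 -> clock=54. purged={a.com,b.com}
Op 18: insert a.com -> 10.0.0.2 (expiry=54+2=56). clock=54
Op 19: insert b.com -> 10.0.0.6 (expiry=54+3=57). clock=54
Op 20: tick 11 -> clock=65. purged={a.com,b.com}
Op 21: insert a.com -> 10.0.0.4 (expiry=65+2=67). clock=65
Op 22: insert b.com -> 10.0.0.5 (expiry=65+1=66). clock=65
Op 23: tick 12 -> clock=77. purged={a.com,b.com}
Final cache (unexpired): {} -> size=0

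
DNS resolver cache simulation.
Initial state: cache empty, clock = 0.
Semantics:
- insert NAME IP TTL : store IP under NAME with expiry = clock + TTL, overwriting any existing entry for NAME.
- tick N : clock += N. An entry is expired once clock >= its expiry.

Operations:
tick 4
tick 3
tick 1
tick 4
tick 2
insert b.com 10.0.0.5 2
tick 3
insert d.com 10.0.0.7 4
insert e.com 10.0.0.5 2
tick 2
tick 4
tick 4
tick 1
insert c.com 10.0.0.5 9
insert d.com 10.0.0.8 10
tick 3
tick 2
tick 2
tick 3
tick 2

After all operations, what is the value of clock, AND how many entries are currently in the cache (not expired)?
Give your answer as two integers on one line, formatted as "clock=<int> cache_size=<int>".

Op 1: tick 4 -> clock=4.
Op 2: tick 3 -> clock=7.
Op 3: tick 1 -> clock=8.
Op 4: tick 4 -> clock=12.
Op 5: tick 2 -> clock=14.
Op 6: insert b.com -> 10.0.0.5 (expiry=14+2=16). clock=14
Op 7: tick 3 -> clock=17. purged={b.com}
Op 8: insert d.com -> 10.0.0.7 (expiry=17+4=21). clock=17
Op 9: insert e.com -> 10.0.0.5 (expiry=17+2=19). clock=17
Op 10: tick 2 -> clock=19. purged={e.com}
Op 11: tick 4 -> clock=23. purged={d.com}
Op 12: tick 4 -> clock=27.
Op 13: tick 1 -> clock=28.
Op 14: insert c.com -> 10.0.0.5 (expiry=28+9=37). clock=28
Op 15: insert d.com -> 10.0.0.8 (expiry=28+10=38). clock=28
Op 16: tick 3 -> clock=31.
Op 17: tick 2 -> clock=33.
Op 18: tick 2 -> clock=35.
Op 19: tick 3 -> clock=38. purged={c.com,d.com}
Op 20: tick 2 -> clock=40.
Final clock = 40
Final cache (unexpired): {} -> size=0

Answer: clock=40 cache_size=0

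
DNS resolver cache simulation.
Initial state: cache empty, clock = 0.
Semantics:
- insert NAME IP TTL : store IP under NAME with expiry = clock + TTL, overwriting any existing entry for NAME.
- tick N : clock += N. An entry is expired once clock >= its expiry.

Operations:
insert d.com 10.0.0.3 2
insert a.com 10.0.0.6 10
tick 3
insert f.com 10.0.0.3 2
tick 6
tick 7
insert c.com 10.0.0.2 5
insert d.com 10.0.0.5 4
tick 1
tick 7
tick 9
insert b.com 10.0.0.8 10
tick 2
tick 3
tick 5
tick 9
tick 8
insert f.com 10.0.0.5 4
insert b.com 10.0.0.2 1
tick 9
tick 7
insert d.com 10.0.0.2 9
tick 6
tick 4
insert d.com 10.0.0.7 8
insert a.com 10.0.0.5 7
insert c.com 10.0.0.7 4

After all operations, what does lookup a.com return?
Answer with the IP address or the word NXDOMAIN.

Op 1: insert d.com -> 10.0.0.3 (expiry=0+2=2). clock=0
Op 2: insert a.com -> 10.0.0.6 (expiry=0+10=10). clock=0
Op 3: tick 3 -> clock=3. purged={d.com}
Op 4: insert f.com -> 10.0.0.3 (expiry=3+2=5). clock=3
Op 5: tick 6 -> clock=9. purged={f.com}
Op 6: tick 7 -> clock=16. purged={a.com}
Op 7: insert c.com -> 10.0.0.2 (expiry=16+5=21). clock=16
Op 8: insert d.com -> 10.0.0.5 (expiry=16+4=20). clock=16
Op 9: tick 1 -> clock=17.
Op 10: tick 7 -> clock=24. purged={c.com,d.com}
Op 11: tick 9 -> clock=33.
Op 12: insert b.com -> 10.0.0.8 (expiry=33+10=43). clock=33
Op 13: tick 2 -> clock=35.
Op 14: tick 3 -> clock=38.
Op 15: tick 5 -> clock=43. purged={b.com}
Op 16: tick 9 -> clock=52.
Op 17: tick 8 -> clock=60.
Op 18: insert f.com -> 10.0.0.5 (expiry=60+4=64). clock=60
Op 19: insert b.com -> 10.0.0.2 (expiry=60+1=61). clock=60
Op 20: tick 9 -> clock=69. purged={b.com,f.com}
Op 21: tick 7 -> clock=76.
Op 22: insert d.com -> 10.0.0.2 (expiry=76+9=85). clock=76
Op 23: tick 6 -> clock=82.
Op 24: tick 4 -> clock=86. purged={d.com}
Op 25: insert d.com -> 10.0.0.7 (expiry=86+8=94). clock=86
Op 26: insert a.com -> 10.0.0.5 (expiry=86+7=93). clock=86
Op 27: insert c.com -> 10.0.0.7 (expiry=86+4=90). clock=86
lookup a.com: present, ip=10.0.0.5 expiry=93 > clock=86

Answer: 10.0.0.5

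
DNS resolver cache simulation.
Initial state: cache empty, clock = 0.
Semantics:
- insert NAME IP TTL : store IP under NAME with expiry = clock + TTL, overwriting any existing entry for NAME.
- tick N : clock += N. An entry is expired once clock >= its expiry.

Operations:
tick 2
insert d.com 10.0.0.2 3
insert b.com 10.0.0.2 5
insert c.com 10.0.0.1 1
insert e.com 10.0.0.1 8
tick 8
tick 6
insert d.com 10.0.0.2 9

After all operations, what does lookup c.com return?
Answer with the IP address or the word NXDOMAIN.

Op 1: tick 2 -> clock=2.
Op 2: insert d.com -> 10.0.0.2 (expiry=2+3=5). clock=2
Op 3: insert b.com -> 10.0.0.2 (expiry=2+5=7). clock=2
Op 4: insert c.com -> 10.0.0.1 (expiry=2+1=3). clock=2
Op 5: insert e.com -> 10.0.0.1 (expiry=2+8=10). clock=2
Op 6: tick 8 -> clock=10. purged={b.com,c.com,d.com,e.com}
Op 7: tick 6 -> clock=16.
Op 8: insert d.com -> 10.0.0.2 (expiry=16+9=25). clock=16
lookup c.com: not in cache (expired or never inserted)

Answer: NXDOMAIN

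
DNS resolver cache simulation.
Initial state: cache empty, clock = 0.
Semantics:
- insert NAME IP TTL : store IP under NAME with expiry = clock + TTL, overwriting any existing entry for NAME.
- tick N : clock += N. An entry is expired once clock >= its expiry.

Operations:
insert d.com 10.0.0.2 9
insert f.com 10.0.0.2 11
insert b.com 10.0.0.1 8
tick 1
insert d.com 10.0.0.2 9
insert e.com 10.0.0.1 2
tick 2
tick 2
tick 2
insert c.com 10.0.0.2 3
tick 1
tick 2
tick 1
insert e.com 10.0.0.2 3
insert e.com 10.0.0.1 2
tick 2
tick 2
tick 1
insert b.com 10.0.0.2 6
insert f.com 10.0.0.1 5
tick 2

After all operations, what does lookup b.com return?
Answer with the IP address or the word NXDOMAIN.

Op 1: insert d.com -> 10.0.0.2 (expiry=0+9=9). clock=0
Op 2: insert f.com -> 10.0.0.2 (expiry=0+11=11). clock=0
Op 3: insert b.com -> 10.0.0.1 (expiry=0+8=8). clock=0
Op 4: tick 1 -> clock=1.
Op 5: insert d.com -> 10.0.0.2 (expiry=1+9=10). clock=1
Op 6: insert e.com -> 10.0.0.1 (expiry=1+2=3). clock=1
Op 7: tick 2 -> clock=3. purged={e.com}
Op 8: tick 2 -> clock=5.
Op 9: tick 2 -> clock=7.
Op 10: insert c.com -> 10.0.0.2 (expiry=7+3=10). clock=7
Op 11: tick 1 -> clock=8. purged={b.com}
Op 12: tick 2 -> clock=10. purged={c.com,d.com}
Op 13: tick 1 -> clock=11. purged={f.com}
Op 14: insert e.com -> 10.0.0.2 (expiry=11+3=14). clock=11
Op 15: insert e.com -> 10.0.0.1 (expiry=11+2=13). clock=11
Op 16: tick 2 -> clock=13. purged={e.com}
Op 17: tick 2 -> clock=15.
Op 18: tick 1 -> clock=16.
Op 19: insert b.com -> 10.0.0.2 (expiry=16+6=22). clock=16
Op 20: insert f.com -> 10.0.0.1 (expiry=16+5=21). clock=16
Op 21: tick 2 -> clock=18.
lookup b.com: present, ip=10.0.0.2 expiry=22 > clock=18

Answer: 10.0.0.2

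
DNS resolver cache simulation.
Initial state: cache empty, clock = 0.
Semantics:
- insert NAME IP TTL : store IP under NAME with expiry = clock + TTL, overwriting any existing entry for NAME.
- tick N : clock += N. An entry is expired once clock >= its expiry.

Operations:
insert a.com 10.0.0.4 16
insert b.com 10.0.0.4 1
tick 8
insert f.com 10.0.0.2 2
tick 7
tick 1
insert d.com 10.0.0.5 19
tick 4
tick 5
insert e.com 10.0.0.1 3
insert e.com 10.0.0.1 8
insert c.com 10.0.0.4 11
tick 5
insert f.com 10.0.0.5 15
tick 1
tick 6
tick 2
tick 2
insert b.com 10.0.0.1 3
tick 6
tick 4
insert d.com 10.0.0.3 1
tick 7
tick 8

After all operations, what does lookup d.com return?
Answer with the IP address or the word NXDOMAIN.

Op 1: insert a.com -> 10.0.0.4 (expiry=0+16=16). clock=0
Op 2: insert b.com -> 10.0.0.4 (expiry=0+1=1). clock=0
Op 3: tick 8 -> clock=8. purged={b.com}
Op 4: insert f.com -> 10.0.0.2 (expiry=8+2=10). clock=8
Op 5: tick 7 -> clock=15. purged={f.com}
Op 6: tick 1 -> clock=16. purged={a.com}
Op 7: insert d.com -> 10.0.0.5 (expiry=16+19=35). clock=16
Op 8: tick 4 -> clock=20.
Op 9: tick 5 -> clock=25.
Op 10: insert e.com -> 10.0.0.1 (expiry=25+3=28). clock=25
Op 11: insert e.com -> 10.0.0.1 (expiry=25+8=33). clock=25
Op 12: insert c.com -> 10.0.0.4 (expiry=25+11=36). clock=25
Op 13: tick 5 -> clock=30.
Op 14: insert f.com -> 10.0.0.5 (expiry=30+15=45). clock=30
Op 15: tick 1 -> clock=31.
Op 16: tick 6 -> clock=37. purged={c.com,d.com,e.com}
Op 17: tick 2 -> clock=39.
Op 18: tick 2 -> clock=41.
Op 19: insert b.com -> 10.0.0.1 (expiry=41+3=44). clock=41
Op 20: tick 6 -> clock=47. purged={b.com,f.com}
Op 21: tick 4 -> clock=51.
Op 22: insert d.com -> 10.0.0.3 (expiry=51+1=52). clock=51
Op 23: tick 7 -> clock=58. purged={d.com}
Op 24: tick 8 -> clock=66.
lookup d.com: not in cache (expired or never inserted)

Answer: NXDOMAIN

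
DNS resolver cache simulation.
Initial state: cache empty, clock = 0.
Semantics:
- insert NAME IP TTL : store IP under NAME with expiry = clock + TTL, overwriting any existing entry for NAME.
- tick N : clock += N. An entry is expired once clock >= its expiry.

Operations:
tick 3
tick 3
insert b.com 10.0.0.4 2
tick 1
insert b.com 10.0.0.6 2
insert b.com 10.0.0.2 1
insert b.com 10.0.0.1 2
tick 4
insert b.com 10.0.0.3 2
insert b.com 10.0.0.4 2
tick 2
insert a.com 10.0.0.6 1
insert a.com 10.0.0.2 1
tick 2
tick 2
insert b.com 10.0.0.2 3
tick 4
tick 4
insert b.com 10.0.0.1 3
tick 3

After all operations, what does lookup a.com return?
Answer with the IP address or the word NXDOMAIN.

Answer: NXDOMAIN

Derivation:
Op 1: tick 3 -> clock=3.
Op 2: tick 3 -> clock=6.
Op 3: insert b.com -> 10.0.0.4 (expiry=6+2=8). clock=6
Op 4: tick 1 -> clock=7.
Op 5: insert b.com -> 10.0.0.6 (expiry=7+2=9). clock=7
Op 6: insert b.com -> 10.0.0.2 (expiry=7+1=8). clock=7
Op 7: insert b.com -> 10.0.0.1 (expiry=7+2=9). clock=7
Op 8: tick 4 -> clock=11. purged={b.com}
Op 9: insert b.com -> 10.0.0.3 (expiry=11+2=13). clock=11
Op 10: insert b.com -> 10.0.0.4 (expiry=11+2=13). clock=11
Op 11: tick 2 -> clock=13. purged={b.com}
Op 12: insert a.com -> 10.0.0.6 (expiry=13+1=14). clock=13
Op 13: insert a.com -> 10.0.0.2 (expiry=13+1=14). clock=13
Op 14: tick 2 -> clock=15. purged={a.com}
Op 15: tick 2 -> clock=17.
Op 16: insert b.com -> 10.0.0.2 (expiry=17+3=20). clock=17
Op 17: tick 4 -> clock=21. purged={b.com}
Op 18: tick 4 -> clock=25.
Op 19: insert b.com -> 10.0.0.1 (expiry=25+3=28). clock=25
Op 20: tick 3 -> clock=28. purged={b.com}
lookup a.com: not in cache (expired or never inserted)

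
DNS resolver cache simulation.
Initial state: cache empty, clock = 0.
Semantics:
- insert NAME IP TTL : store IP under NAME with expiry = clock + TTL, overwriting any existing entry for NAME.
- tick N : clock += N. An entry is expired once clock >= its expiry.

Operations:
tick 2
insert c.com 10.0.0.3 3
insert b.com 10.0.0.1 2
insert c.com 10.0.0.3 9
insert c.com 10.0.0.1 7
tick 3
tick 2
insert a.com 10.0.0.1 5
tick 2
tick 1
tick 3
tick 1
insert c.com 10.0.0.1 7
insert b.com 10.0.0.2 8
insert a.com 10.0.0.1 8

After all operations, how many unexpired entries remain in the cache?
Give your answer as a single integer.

Answer: 3

Derivation:
Op 1: tick 2 -> clock=2.
Op 2: insert c.com -> 10.0.0.3 (expiry=2+3=5). clock=2
Op 3: insert b.com -> 10.0.0.1 (expiry=2+2=4). clock=2
Op 4: insert c.com -> 10.0.0.3 (expiry=2+9=11). clock=2
Op 5: insert c.com -> 10.0.0.1 (expiry=2+7=9). clock=2
Op 6: tick 3 -> clock=5. purged={b.com}
Op 7: tick 2 -> clock=7.
Op 8: insert a.com -> 10.0.0.1 (expiry=7+5=12). clock=7
Op 9: tick 2 -> clock=9. purged={c.com}
Op 10: tick 1 -> clock=10.
Op 11: tick 3 -> clock=13. purged={a.com}
Op 12: tick 1 -> clock=14.
Op 13: insert c.com -> 10.0.0.1 (expiry=14+7=21). clock=14
Op 14: insert b.com -> 10.0.0.2 (expiry=14+8=22). clock=14
Op 15: insert a.com -> 10.0.0.1 (expiry=14+8=22). clock=14
Final cache (unexpired): {a.com,b.com,c.com} -> size=3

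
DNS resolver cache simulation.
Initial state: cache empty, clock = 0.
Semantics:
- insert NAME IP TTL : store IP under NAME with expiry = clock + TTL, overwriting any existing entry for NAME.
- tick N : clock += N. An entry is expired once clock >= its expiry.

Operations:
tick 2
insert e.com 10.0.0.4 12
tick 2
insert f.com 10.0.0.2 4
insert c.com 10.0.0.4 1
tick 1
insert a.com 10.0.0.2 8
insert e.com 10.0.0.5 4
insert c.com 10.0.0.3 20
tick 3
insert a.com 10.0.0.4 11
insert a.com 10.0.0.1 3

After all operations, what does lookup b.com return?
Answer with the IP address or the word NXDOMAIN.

Answer: NXDOMAIN

Derivation:
Op 1: tick 2 -> clock=2.
Op 2: insert e.com -> 10.0.0.4 (expiry=2+12=14). clock=2
Op 3: tick 2 -> clock=4.
Op 4: insert f.com -> 10.0.0.2 (expiry=4+4=8). clock=4
Op 5: insert c.com -> 10.0.0.4 (expiry=4+1=5). clock=4
Op 6: tick 1 -> clock=5. purged={c.com}
Op 7: insert a.com -> 10.0.0.2 (expiry=5+8=13). clock=5
Op 8: insert e.com -> 10.0.0.5 (expiry=5+4=9). clock=5
Op 9: insert c.com -> 10.0.0.3 (expiry=5+20=25). clock=5
Op 10: tick 3 -> clock=8. purged={f.com}
Op 11: insert a.com -> 10.0.0.4 (expiry=8+11=19). clock=8
Op 12: insert a.com -> 10.0.0.1 (expiry=8+3=11). clock=8
lookup b.com: not in cache (expired or never inserted)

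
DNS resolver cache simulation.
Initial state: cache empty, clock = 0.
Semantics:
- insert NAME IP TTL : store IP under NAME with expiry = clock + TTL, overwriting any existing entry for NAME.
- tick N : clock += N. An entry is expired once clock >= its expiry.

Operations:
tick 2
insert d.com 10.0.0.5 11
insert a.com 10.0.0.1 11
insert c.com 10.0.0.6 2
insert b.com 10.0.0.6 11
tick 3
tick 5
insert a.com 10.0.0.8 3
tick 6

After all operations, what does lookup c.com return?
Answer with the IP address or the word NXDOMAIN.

Op 1: tick 2 -> clock=2.
Op 2: insert d.com -> 10.0.0.5 (expiry=2+11=13). clock=2
Op 3: insert a.com -> 10.0.0.1 (expiry=2+11=13). clock=2
Op 4: insert c.com -> 10.0.0.6 (expiry=2+2=4). clock=2
Op 5: insert b.com -> 10.0.0.6 (expiry=2+11=13). clock=2
Op 6: tick 3 -> clock=5. purged={c.com}
Op 7: tick 5 -> clock=10.
Op 8: insert a.com -> 10.0.0.8 (expiry=10+3=13). clock=10
Op 9: tick 6 -> clock=16. purged={a.com,b.com,d.com}
lookup c.com: not in cache (expired or never inserted)

Answer: NXDOMAIN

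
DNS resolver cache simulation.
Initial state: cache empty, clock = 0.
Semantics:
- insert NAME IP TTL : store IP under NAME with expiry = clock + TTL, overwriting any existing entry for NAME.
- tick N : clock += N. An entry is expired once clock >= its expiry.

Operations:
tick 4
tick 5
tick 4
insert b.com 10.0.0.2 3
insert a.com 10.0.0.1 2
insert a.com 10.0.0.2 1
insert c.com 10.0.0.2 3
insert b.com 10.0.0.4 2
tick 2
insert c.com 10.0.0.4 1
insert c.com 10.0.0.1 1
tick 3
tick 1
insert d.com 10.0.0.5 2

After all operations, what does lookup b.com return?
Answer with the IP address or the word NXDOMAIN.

Answer: NXDOMAIN

Derivation:
Op 1: tick 4 -> clock=4.
Op 2: tick 5 -> clock=9.
Op 3: tick 4 -> clock=13.
Op 4: insert b.com -> 10.0.0.2 (expiry=13+3=16). clock=13
Op 5: insert a.com -> 10.0.0.1 (expiry=13+2=15). clock=13
Op 6: insert a.com -> 10.0.0.2 (expiry=13+1=14). clock=13
Op 7: insert c.com -> 10.0.0.2 (expiry=13+3=16). clock=13
Op 8: insert b.com -> 10.0.0.4 (expiry=13+2=15). clock=13
Op 9: tick 2 -> clock=15. purged={a.com,b.com}
Op 10: insert c.com -> 10.0.0.4 (expiry=15+1=16). clock=15
Op 11: insert c.com -> 10.0.0.1 (expiry=15+1=16). clock=15
Op 12: tick 3 -> clock=18. purged={c.com}
Op 13: tick 1 -> clock=19.
Op 14: insert d.com -> 10.0.0.5 (expiry=19+2=21). clock=19
lookup b.com: not in cache (expired or never inserted)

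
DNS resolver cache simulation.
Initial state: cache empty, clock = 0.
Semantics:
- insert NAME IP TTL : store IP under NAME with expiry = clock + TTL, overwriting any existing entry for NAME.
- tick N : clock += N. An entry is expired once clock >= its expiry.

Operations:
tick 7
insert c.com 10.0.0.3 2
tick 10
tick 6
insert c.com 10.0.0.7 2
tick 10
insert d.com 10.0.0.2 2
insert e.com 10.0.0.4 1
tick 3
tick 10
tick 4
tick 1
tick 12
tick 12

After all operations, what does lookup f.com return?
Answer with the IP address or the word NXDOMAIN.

Op 1: tick 7 -> clock=7.
Op 2: insert c.com -> 10.0.0.3 (expiry=7+2=9). clock=7
Op 3: tick 10 -> clock=17. purged={c.com}
Op 4: tick 6 -> clock=23.
Op 5: insert c.com -> 10.0.0.7 (expiry=23+2=25). clock=23
Op 6: tick 10 -> clock=33. purged={c.com}
Op 7: insert d.com -> 10.0.0.2 (expiry=33+2=35). clock=33
Op 8: insert e.com -> 10.0.0.4 (expiry=33+1=34). clock=33
Op 9: tick 3 -> clock=36. purged={d.com,e.com}
Op 10: tick 10 -> clock=46.
Op 11: tick 4 -> clock=50.
Op 12: tick 1 -> clock=51.
Op 13: tick 12 -> clock=63.
Op 14: tick 12 -> clock=75.
lookup f.com: not in cache (expired or never inserted)

Answer: NXDOMAIN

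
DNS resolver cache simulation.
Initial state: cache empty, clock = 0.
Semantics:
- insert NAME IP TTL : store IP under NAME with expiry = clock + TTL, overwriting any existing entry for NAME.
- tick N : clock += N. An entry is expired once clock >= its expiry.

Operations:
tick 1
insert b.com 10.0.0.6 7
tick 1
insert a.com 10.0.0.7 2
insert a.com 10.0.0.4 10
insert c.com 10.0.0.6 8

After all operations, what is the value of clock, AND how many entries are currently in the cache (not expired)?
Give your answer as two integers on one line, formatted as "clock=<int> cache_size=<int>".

Op 1: tick 1 -> clock=1.
Op 2: insert b.com -> 10.0.0.6 (expiry=1+7=8). clock=1
Op 3: tick 1 -> clock=2.
Op 4: insert a.com -> 10.0.0.7 (expiry=2+2=4). clock=2
Op 5: insert a.com -> 10.0.0.4 (expiry=2+10=12). clock=2
Op 6: insert c.com -> 10.0.0.6 (expiry=2+8=10). clock=2
Final clock = 2
Final cache (unexpired): {a.com,b.com,c.com} -> size=3

Answer: clock=2 cache_size=3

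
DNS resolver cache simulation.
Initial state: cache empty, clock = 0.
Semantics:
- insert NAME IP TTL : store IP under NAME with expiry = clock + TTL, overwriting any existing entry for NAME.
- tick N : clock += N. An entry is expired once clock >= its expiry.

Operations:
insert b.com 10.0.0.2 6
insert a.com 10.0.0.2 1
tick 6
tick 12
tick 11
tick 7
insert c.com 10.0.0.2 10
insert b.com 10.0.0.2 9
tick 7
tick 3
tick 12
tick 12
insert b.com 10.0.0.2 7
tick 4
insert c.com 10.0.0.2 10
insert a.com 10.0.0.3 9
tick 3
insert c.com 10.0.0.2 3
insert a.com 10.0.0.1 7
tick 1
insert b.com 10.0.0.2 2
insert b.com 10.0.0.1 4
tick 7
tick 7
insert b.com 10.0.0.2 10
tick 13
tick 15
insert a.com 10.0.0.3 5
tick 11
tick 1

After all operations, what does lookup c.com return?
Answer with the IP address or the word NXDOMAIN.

Answer: NXDOMAIN

Derivation:
Op 1: insert b.com -> 10.0.0.2 (expiry=0+6=6). clock=0
Op 2: insert a.com -> 10.0.0.2 (expiry=0+1=1). clock=0
Op 3: tick 6 -> clock=6. purged={a.com,b.com}
Op 4: tick 12 -> clock=18.
Op 5: tick 11 -> clock=29.
Op 6: tick 7 -> clock=36.
Op 7: insert c.com -> 10.0.0.2 (expiry=36+10=46). clock=36
Op 8: insert b.com -> 10.0.0.2 (expiry=36+9=45). clock=36
Op 9: tick 7 -> clock=43.
Op 10: tick 3 -> clock=46. purged={b.com,c.com}
Op 11: tick 12 -> clock=58.
Op 12: tick 12 -> clock=70.
Op 13: insert b.com -> 10.0.0.2 (expiry=70+7=77). clock=70
Op 14: tick 4 -> clock=74.
Op 15: insert c.com -> 10.0.0.2 (expiry=74+10=84). clock=74
Op 16: insert a.com -> 10.0.0.3 (expiry=74+9=83). clock=74
Op 17: tick 3 -> clock=77. purged={b.com}
Op 18: insert c.com -> 10.0.0.2 (expiry=77+3=80). clock=77
Op 19: insert a.com -> 10.0.0.1 (expiry=77+7=84). clock=77
Op 20: tick 1 -> clock=78.
Op 21: insert b.com -> 10.0.0.2 (expiry=78+2=80). clock=78
Op 22: insert b.com -> 10.0.0.1 (expiry=78+4=82). clock=78
Op 23: tick 7 -> clock=85. purged={a.com,b.com,c.com}
Op 24: tick 7 -> clock=92.
Op 25: insert b.com -> 10.0.0.2 (expiry=92+10=102). clock=92
Op 26: tick 13 -> clock=105. purged={b.com}
Op 27: tick 15 -> clock=120.
Op 28: insert a.com -> 10.0.0.3 (expiry=120+5=125). clock=120
Op 29: tick 11 -> clock=131. purged={a.com}
Op 30: tick 1 -> clock=132.
lookup c.com: not in cache (expired or never inserted)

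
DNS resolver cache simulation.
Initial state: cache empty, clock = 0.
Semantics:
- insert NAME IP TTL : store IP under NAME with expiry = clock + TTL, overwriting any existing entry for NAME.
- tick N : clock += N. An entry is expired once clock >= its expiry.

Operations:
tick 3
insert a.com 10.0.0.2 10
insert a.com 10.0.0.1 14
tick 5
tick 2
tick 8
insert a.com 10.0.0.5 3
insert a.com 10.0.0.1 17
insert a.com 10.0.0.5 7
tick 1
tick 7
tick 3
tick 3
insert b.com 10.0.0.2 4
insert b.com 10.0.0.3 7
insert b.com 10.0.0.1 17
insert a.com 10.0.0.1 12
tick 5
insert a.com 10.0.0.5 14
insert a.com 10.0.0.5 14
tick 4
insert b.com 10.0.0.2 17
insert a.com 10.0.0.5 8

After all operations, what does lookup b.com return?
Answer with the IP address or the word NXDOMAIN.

Op 1: tick 3 -> clock=3.
Op 2: insert a.com -> 10.0.0.2 (expiry=3+10=13). clock=3
Op 3: insert a.com -> 10.0.0.1 (expiry=3+14=17). clock=3
Op 4: tick 5 -> clock=8.
Op 5: tick 2 -> clock=10.
Op 6: tick 8 -> clock=18. purged={a.com}
Op 7: insert a.com -> 10.0.0.5 (expiry=18+3=21). clock=18
Op 8: insert a.com -> 10.0.0.1 (expiry=18+17=35). clock=18
Op 9: insert a.com -> 10.0.0.5 (expiry=18+7=25). clock=18
Op 10: tick 1 -> clock=19.
Op 11: tick 7 -> clock=26. purged={a.com}
Op 12: tick 3 -> clock=29.
Op 13: tick 3 -> clock=32.
Op 14: insert b.com -> 10.0.0.2 (expiry=32+4=36). clock=32
Op 15: insert b.com -> 10.0.0.3 (expiry=32+7=39). clock=32
Op 16: insert b.com -> 10.0.0.1 (expiry=32+17=49). clock=32
Op 17: insert a.com -> 10.0.0.1 (expiry=32+12=44). clock=32
Op 18: tick 5 -> clock=37.
Op 19: insert a.com -> 10.0.0.5 (expiry=37+14=51). clock=37
Op 20: insert a.com -> 10.0.0.5 (expiry=37+14=51). clock=37
Op 21: tick 4 -> clock=41.
Op 22: insert b.com -> 10.0.0.2 (expiry=41+17=58). clock=41
Op 23: insert a.com -> 10.0.0.5 (expiry=41+8=49). clock=41
lookup b.com: present, ip=10.0.0.2 expiry=58 > clock=41

Answer: 10.0.0.2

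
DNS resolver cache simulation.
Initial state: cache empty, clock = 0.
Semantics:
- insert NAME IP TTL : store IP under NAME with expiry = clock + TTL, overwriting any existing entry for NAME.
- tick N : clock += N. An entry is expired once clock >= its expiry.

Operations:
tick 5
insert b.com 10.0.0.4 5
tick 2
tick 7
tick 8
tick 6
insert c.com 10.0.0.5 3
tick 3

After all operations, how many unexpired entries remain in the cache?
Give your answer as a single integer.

Op 1: tick 5 -> clock=5.
Op 2: insert b.com -> 10.0.0.4 (expiry=5+5=10). clock=5
Op 3: tick 2 -> clock=7.
Op 4: tick 7 -> clock=14. purged={b.com}
Op 5: tick 8 -> clock=22.
Op 6: tick 6 -> clock=28.
Op 7: insert c.com -> 10.0.0.5 (expiry=28+3=31). clock=28
Op 8: tick 3 -> clock=31. purged={c.com}
Final cache (unexpired): {} -> size=0

Answer: 0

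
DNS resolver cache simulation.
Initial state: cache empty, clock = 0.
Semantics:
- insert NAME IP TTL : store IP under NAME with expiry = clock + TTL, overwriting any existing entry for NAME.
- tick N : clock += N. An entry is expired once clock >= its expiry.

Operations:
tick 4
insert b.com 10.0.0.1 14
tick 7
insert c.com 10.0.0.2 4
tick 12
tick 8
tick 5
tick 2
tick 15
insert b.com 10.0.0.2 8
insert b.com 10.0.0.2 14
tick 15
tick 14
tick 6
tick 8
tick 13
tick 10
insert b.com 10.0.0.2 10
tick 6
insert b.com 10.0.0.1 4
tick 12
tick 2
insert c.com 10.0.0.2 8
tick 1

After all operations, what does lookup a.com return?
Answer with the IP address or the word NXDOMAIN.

Op 1: tick 4 -> clock=4.
Op 2: insert b.com -> 10.0.0.1 (expiry=4+14=18). clock=4
Op 3: tick 7 -> clock=11.
Op 4: insert c.com -> 10.0.0.2 (expiry=11+4=15). clock=11
Op 5: tick 12 -> clock=23. purged={b.com,c.com}
Op 6: tick 8 -> clock=31.
Op 7: tick 5 -> clock=36.
Op 8: tick 2 -> clock=38.
Op 9: tick 15 -> clock=53.
Op 10: insert b.com -> 10.0.0.2 (expiry=53+8=61). clock=53
Op 11: insert b.com -> 10.0.0.2 (expiry=53+14=67). clock=53
Op 12: tick 15 -> clock=68. purged={b.com}
Op 13: tick 14 -> clock=82.
Op 14: tick 6 -> clock=88.
Op 15: tick 8 -> clock=96.
Op 16: tick 13 -> clock=109.
Op 17: tick 10 -> clock=119.
Op 18: insert b.com -> 10.0.0.2 (expiry=119+10=129). clock=119
Op 19: tick 6 -> clock=125.
Op 20: insert b.com -> 10.0.0.1 (expiry=125+4=129). clock=125
Op 21: tick 12 -> clock=137. purged={b.com}
Op 22: tick 2 -> clock=139.
Op 23: insert c.com -> 10.0.0.2 (expiry=139+8=147). clock=139
Op 24: tick 1 -> clock=140.
lookup a.com: not in cache (expired or never inserted)

Answer: NXDOMAIN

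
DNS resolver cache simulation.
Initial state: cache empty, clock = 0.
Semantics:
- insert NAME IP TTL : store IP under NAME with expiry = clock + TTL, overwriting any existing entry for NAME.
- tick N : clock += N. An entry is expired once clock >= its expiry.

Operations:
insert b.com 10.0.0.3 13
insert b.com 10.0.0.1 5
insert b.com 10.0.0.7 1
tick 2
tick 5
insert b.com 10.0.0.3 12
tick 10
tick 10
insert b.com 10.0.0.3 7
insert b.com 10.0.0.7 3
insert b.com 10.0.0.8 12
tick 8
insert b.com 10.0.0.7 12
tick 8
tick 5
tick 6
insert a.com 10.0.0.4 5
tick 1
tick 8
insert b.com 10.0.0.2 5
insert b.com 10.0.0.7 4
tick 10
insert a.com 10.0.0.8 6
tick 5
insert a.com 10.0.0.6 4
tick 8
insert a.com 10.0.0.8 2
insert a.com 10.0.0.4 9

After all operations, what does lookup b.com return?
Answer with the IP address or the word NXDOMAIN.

Answer: NXDOMAIN

Derivation:
Op 1: insert b.com -> 10.0.0.3 (expiry=0+13=13). clock=0
Op 2: insert b.com -> 10.0.0.1 (expiry=0+5=5). clock=0
Op 3: insert b.com -> 10.0.0.7 (expiry=0+1=1). clock=0
Op 4: tick 2 -> clock=2. purged={b.com}
Op 5: tick 5 -> clock=7.
Op 6: insert b.com -> 10.0.0.3 (expiry=7+12=19). clock=7
Op 7: tick 10 -> clock=17.
Op 8: tick 10 -> clock=27. purged={b.com}
Op 9: insert b.com -> 10.0.0.3 (expiry=27+7=34). clock=27
Op 10: insert b.com -> 10.0.0.7 (expiry=27+3=30). clock=27
Op 11: insert b.com -> 10.0.0.8 (expiry=27+12=39). clock=27
Op 12: tick 8 -> clock=35.
Op 13: insert b.com -> 10.0.0.7 (expiry=35+12=47). clock=35
Op 14: tick 8 -> clock=43.
Op 15: tick 5 -> clock=48. purged={b.com}
Op 16: tick 6 -> clock=54.
Op 17: insert a.com -> 10.0.0.4 (expiry=54+5=59). clock=54
Op 18: tick 1 -> clock=55.
Op 19: tick 8 -> clock=63. purged={a.com}
Op 20: insert b.com -> 10.0.0.2 (expiry=63+5=68). clock=63
Op 21: insert b.com -> 10.0.0.7 (expiry=63+4=67). clock=63
Op 22: tick 10 -> clock=73. purged={b.com}
Op 23: insert a.com -> 10.0.0.8 (expiry=73+6=79). clock=73
Op 24: tick 5 -> clock=78.
Op 25: insert a.com -> 10.0.0.6 (expiry=78+4=82). clock=78
Op 26: tick 8 -> clock=86. purged={a.com}
Op 27: insert a.com -> 10.0.0.8 (expiry=86+2=88). clock=86
Op 28: insert a.com -> 10.0.0.4 (expiry=86+9=95). clock=86
lookup b.com: not in cache (expired or never inserted)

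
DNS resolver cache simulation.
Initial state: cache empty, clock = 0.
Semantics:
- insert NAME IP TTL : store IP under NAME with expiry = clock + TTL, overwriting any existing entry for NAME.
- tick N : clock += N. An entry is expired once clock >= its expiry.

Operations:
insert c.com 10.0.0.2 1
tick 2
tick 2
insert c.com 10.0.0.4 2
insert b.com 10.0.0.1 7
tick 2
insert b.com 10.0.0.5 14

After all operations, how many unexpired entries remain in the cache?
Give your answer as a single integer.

Answer: 1

Derivation:
Op 1: insert c.com -> 10.0.0.2 (expiry=0+1=1). clock=0
Op 2: tick 2 -> clock=2. purged={c.com}
Op 3: tick 2 -> clock=4.
Op 4: insert c.com -> 10.0.0.4 (expiry=4+2=6). clock=4
Op 5: insert b.com -> 10.0.0.1 (expiry=4+7=11). clock=4
Op 6: tick 2 -> clock=6. purged={c.com}
Op 7: insert b.com -> 10.0.0.5 (expiry=6+14=20). clock=6
Final cache (unexpired): {b.com} -> size=1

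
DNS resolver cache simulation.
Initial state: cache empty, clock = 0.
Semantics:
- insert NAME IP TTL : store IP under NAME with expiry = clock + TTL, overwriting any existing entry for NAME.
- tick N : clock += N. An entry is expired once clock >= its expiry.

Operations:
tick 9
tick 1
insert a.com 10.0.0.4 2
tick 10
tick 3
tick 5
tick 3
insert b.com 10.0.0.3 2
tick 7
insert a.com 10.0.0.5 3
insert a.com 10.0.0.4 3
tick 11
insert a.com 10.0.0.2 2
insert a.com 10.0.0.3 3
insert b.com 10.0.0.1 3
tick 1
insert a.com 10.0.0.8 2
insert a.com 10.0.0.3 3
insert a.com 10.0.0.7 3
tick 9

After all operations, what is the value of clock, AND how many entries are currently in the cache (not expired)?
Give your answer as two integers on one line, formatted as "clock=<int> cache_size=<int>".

Answer: clock=59 cache_size=0

Derivation:
Op 1: tick 9 -> clock=9.
Op 2: tick 1 -> clock=10.
Op 3: insert a.com -> 10.0.0.4 (expiry=10+2=12). clock=10
Op 4: tick 10 -> clock=20. purged={a.com}
Op 5: tick 3 -> clock=23.
Op 6: tick 5 -> clock=28.
Op 7: tick 3 -> clock=31.
Op 8: insert b.com -> 10.0.0.3 (expiry=31+2=33). clock=31
Op 9: tick 7 -> clock=38. purged={b.com}
Op 10: insert a.com -> 10.0.0.5 (expiry=38+3=41). clock=38
Op 11: insert a.com -> 10.0.0.4 (expiry=38+3=41). clock=38
Op 12: tick 11 -> clock=49. purged={a.com}
Op 13: insert a.com -> 10.0.0.2 (expiry=49+2=51). clock=49
Op 14: insert a.com -> 10.0.0.3 (expiry=49+3=52). clock=49
Op 15: insert b.com -> 10.0.0.1 (expiry=49+3=52). clock=49
Op 16: tick 1 -> clock=50.
Op 17: insert a.com -> 10.0.0.8 (expiry=50+2=52). clock=50
Op 18: insert a.com -> 10.0.0.3 (expiry=50+3=53). clock=50
Op 19: insert a.com -> 10.0.0.7 (expiry=50+3=53). clock=50
Op 20: tick 9 -> clock=59. purged={a.com,b.com}
Final clock = 59
Final cache (unexpired): {} -> size=0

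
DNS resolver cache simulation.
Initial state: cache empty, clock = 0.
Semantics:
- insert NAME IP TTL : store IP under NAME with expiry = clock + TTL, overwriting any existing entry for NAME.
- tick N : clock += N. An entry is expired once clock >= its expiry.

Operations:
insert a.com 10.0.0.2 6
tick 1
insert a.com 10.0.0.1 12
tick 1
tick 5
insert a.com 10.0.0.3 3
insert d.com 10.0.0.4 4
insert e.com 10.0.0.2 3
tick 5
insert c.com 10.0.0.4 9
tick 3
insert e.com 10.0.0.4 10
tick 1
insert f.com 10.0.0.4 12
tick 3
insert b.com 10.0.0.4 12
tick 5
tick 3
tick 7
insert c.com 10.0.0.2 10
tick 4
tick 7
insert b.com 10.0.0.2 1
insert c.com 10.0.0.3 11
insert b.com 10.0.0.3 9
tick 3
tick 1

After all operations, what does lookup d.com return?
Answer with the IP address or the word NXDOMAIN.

Op 1: insert a.com -> 10.0.0.2 (expiry=0+6=6). clock=0
Op 2: tick 1 -> clock=1.
Op 3: insert a.com -> 10.0.0.1 (expiry=1+12=13). clock=1
Op 4: tick 1 -> clock=2.
Op 5: tick 5 -> clock=7.
Op 6: insert a.com -> 10.0.0.3 (expiry=7+3=10). clock=7
Op 7: insert d.com -> 10.0.0.4 (expiry=7+4=11). clock=7
Op 8: insert e.com -> 10.0.0.2 (expiry=7+3=10). clock=7
Op 9: tick 5 -> clock=12. purged={a.com,d.com,e.com}
Op 10: insert c.com -> 10.0.0.4 (expiry=12+9=21). clock=12
Op 11: tick 3 -> clock=15.
Op 12: insert e.com -> 10.0.0.4 (expiry=15+10=25). clock=15
Op 13: tick 1 -> clock=16.
Op 14: insert f.com -> 10.0.0.4 (expiry=16+12=28). clock=16
Op 15: tick 3 -> clock=19.
Op 16: insert b.com -> 10.0.0.4 (expiry=19+12=31). clock=19
Op 17: tick 5 -> clock=24. purged={c.com}
Op 18: tick 3 -> clock=27. purged={e.com}
Op 19: tick 7 -> clock=34. purged={b.com,f.com}
Op 20: insert c.com -> 10.0.0.2 (expiry=34+10=44). clock=34
Op 21: tick 4 -> clock=38.
Op 22: tick 7 -> clock=45. purged={c.com}
Op 23: insert b.com -> 10.0.0.2 (expiry=45+1=46). clock=45
Op 24: insert c.com -> 10.0.0.3 (expiry=45+11=56). clock=45
Op 25: insert b.com -> 10.0.0.3 (expiry=45+9=54). clock=45
Op 26: tick 3 -> clock=48.
Op 27: tick 1 -> clock=49.
lookup d.com: not in cache (expired or never inserted)

Answer: NXDOMAIN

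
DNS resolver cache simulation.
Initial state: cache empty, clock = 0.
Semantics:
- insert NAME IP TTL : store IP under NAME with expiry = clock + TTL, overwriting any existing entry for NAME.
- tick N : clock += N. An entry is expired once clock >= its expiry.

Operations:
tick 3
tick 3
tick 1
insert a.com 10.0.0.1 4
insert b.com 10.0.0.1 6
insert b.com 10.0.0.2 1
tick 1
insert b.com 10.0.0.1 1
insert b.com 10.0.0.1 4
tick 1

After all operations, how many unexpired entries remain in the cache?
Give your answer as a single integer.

Op 1: tick 3 -> clock=3.
Op 2: tick 3 -> clock=6.
Op 3: tick 1 -> clock=7.
Op 4: insert a.com -> 10.0.0.1 (expiry=7+4=11). clock=7
Op 5: insert b.com -> 10.0.0.1 (expiry=7+6=13). clock=7
Op 6: insert b.com -> 10.0.0.2 (expiry=7+1=8). clock=7
Op 7: tick 1 -> clock=8. purged={b.com}
Op 8: insert b.com -> 10.0.0.1 (expiry=8+1=9). clock=8
Op 9: insert b.com -> 10.0.0.1 (expiry=8+4=12). clock=8
Op 10: tick 1 -> clock=9.
Final cache (unexpired): {a.com,b.com} -> size=2

Answer: 2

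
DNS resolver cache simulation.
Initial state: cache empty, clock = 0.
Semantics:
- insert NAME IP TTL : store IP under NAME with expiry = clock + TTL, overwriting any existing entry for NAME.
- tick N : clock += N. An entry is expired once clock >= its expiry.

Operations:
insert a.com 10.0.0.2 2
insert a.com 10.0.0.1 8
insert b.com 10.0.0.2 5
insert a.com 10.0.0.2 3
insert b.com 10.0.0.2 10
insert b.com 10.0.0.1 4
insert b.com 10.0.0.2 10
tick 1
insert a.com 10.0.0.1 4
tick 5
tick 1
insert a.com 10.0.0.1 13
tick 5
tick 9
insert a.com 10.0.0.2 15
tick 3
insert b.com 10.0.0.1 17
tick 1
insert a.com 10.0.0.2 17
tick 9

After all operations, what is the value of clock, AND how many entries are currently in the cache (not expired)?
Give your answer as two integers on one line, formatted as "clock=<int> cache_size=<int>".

Op 1: insert a.com -> 10.0.0.2 (expiry=0+2=2). clock=0
Op 2: insert a.com -> 10.0.0.1 (expiry=0+8=8). clock=0
Op 3: insert b.com -> 10.0.0.2 (expiry=0+5=5). clock=0
Op 4: insert a.com -> 10.0.0.2 (expiry=0+3=3). clock=0
Op 5: insert b.com -> 10.0.0.2 (expiry=0+10=10). clock=0
Op 6: insert b.com -> 10.0.0.1 (expiry=0+4=4). clock=0
Op 7: insert b.com -> 10.0.0.2 (expiry=0+10=10). clock=0
Op 8: tick 1 -> clock=1.
Op 9: insert a.com -> 10.0.0.1 (expiry=1+4=5). clock=1
Op 10: tick 5 -> clock=6. purged={a.com}
Op 11: tick 1 -> clock=7.
Op 12: insert a.com -> 10.0.0.1 (expiry=7+13=20). clock=7
Op 13: tick 5 -> clock=12. purged={b.com}
Op 14: tick 9 -> clock=21. purged={a.com}
Op 15: insert a.com -> 10.0.0.2 (expiry=21+15=36). clock=21
Op 16: tick 3 -> clock=24.
Op 17: insert b.com -> 10.0.0.1 (expiry=24+17=41). clock=24
Op 18: tick 1 -> clock=25.
Op 19: insert a.com -> 10.0.0.2 (expiry=25+17=42). clock=25
Op 20: tick 9 -> clock=34.
Final clock = 34
Final cache (unexpired): {a.com,b.com} -> size=2

Answer: clock=34 cache_size=2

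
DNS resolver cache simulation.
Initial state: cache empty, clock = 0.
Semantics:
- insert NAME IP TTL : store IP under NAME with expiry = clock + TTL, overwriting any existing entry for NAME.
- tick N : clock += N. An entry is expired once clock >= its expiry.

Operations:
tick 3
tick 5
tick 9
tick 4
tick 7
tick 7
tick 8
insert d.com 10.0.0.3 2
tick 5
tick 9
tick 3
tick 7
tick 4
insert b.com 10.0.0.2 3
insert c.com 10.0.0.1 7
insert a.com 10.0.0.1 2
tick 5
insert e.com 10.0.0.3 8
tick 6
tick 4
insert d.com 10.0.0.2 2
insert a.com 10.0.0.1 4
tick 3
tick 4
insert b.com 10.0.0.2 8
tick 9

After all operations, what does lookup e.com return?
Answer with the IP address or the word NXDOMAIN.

Answer: NXDOMAIN

Derivation:
Op 1: tick 3 -> clock=3.
Op 2: tick 5 -> clock=8.
Op 3: tick 9 -> clock=17.
Op 4: tick 4 -> clock=21.
Op 5: tick 7 -> clock=28.
Op 6: tick 7 -> clock=35.
Op 7: tick 8 -> clock=43.
Op 8: insert d.com -> 10.0.0.3 (expiry=43+2=45). clock=43
Op 9: tick 5 -> clock=48. purged={d.com}
Op 10: tick 9 -> clock=57.
Op 11: tick 3 -> clock=60.
Op 12: tick 7 -> clock=67.
Op 13: tick 4 -> clock=71.
Op 14: insert b.com -> 10.0.0.2 (expiry=71+3=74). clock=71
Op 15: insert c.com -> 10.0.0.1 (expiry=71+7=78). clock=71
Op 16: insert a.com -> 10.0.0.1 (expiry=71+2=73). clock=71
Op 17: tick 5 -> clock=76. purged={a.com,b.com}
Op 18: insert e.com -> 10.0.0.3 (expiry=76+8=84). clock=76
Op 19: tick 6 -> clock=82. purged={c.com}
Op 20: tick 4 -> clock=86. purged={e.com}
Op 21: insert d.com -> 10.0.0.2 (expiry=86+2=88). clock=86
Op 22: insert a.com -> 10.0.0.1 (expiry=86+4=90). clock=86
Op 23: tick 3 -> clock=89. purged={d.com}
Op 24: tick 4 -> clock=93. purged={a.com}
Op 25: insert b.com -> 10.0.0.2 (expiry=93+8=101). clock=93
Op 26: tick 9 -> clock=102. purged={b.com}
lookup e.com: not in cache (expired or never inserted)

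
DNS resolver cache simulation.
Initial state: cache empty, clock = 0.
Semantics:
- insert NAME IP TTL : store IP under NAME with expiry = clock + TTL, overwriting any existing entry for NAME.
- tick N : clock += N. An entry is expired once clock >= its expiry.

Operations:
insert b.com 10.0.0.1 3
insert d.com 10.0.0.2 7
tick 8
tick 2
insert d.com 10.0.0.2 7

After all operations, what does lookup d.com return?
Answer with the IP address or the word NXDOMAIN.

Op 1: insert b.com -> 10.0.0.1 (expiry=0+3=3). clock=0
Op 2: insert d.com -> 10.0.0.2 (expiry=0+7=7). clock=0
Op 3: tick 8 -> clock=8. purged={b.com,d.com}
Op 4: tick 2 -> clock=10.
Op 5: insert d.com -> 10.0.0.2 (expiry=10+7=17). clock=10
lookup d.com: present, ip=10.0.0.2 expiry=17 > clock=10

Answer: 10.0.0.2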